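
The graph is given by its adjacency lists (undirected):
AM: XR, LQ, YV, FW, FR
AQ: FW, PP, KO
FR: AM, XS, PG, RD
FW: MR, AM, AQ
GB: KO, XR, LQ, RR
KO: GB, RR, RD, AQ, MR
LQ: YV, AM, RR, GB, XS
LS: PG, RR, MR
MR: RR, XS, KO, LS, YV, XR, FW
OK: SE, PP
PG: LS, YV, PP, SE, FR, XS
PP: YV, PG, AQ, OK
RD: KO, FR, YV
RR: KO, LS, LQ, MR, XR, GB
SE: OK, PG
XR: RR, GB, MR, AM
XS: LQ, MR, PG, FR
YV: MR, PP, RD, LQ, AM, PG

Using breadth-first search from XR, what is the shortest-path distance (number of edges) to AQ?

3

Level 0: XR
Level 1: AM, GB, MR, RR
Level 2: FR, FW, KO, LQ, LS, XS, YV
Level 3: AQ, PG, PP, RD
Level 4: OK, SE
AQ first appears at level 3.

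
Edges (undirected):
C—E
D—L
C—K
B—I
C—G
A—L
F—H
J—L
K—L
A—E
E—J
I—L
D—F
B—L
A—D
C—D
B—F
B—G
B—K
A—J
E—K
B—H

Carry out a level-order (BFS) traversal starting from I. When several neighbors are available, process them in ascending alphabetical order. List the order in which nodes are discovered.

I → B → L → F → G → H → K → A → D → J → C → E

Visit I; enqueue B, L → queue [B, L]
Visit B; enqueue F, G, H, K → queue [L, F, G, H, K]
Visit L; enqueue A, D, J → queue [F, G, H, K, A, D, J]
Visit F → queue [G, H, K, A, D, J]
Visit G; enqueue C → queue [H, K, A, D, J, C]
Visit H → queue [K, A, D, J, C]
Visit K; enqueue E → queue [A, D, J, C, E]
Visit A → queue [D, J, C, E]
Visit D → queue [J, C, E]
Visit J → queue [C, E]
Visit C → queue [E]
Visit E → queue []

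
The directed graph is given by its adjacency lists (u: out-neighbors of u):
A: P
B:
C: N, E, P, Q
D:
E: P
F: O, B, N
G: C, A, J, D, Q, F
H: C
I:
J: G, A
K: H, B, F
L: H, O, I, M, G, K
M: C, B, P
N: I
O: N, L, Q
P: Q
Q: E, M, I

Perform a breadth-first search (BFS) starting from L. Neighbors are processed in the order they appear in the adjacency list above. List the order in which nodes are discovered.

Visit L; enqueue H, O, I, M, G, K → queue [H, O, I, M, G, K]
Visit H; enqueue C → queue [O, I, M, G, K, C]
Visit O; enqueue N, Q → queue [I, M, G, K, C, N, Q]
Visit I → queue [M, G, K, C, N, Q]
Visit M; enqueue B, P → queue [G, K, C, N, Q, B, P]
Visit G; enqueue A, J, D, F → queue [K, C, N, Q, B, P, A, J, D, F]
Visit K → queue [C, N, Q, B, P, A, J, D, F]
Visit C; enqueue E → queue [N, Q, B, P, A, J, D, F, E]
Visit N → queue [Q, B, P, A, J, D, F, E]
Visit Q → queue [B, P, A, J, D, F, E]
Visit B → queue [P, A, J, D, F, E]
Visit P → queue [A, J, D, F, E]
Visit A → queue [J, D, F, E]
Visit J → queue [D, F, E]
Visit D → queue [F, E]
Visit F → queue [E]
Visit E → queue []

L → H → O → I → M → G → K → C → N → Q → B → P → A → J → D → F → E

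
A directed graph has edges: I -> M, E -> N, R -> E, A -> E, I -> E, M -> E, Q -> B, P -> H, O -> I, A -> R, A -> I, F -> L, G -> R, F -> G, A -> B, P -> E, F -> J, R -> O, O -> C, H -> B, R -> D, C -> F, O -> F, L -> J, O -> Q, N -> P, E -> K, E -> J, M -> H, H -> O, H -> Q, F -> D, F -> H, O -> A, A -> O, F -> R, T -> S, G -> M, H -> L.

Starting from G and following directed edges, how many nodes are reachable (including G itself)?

BFS from G visits: G, M, R, E, H, D, O, J, K, N, B, L, Q, A, C, F, I, P
Reachable nodes: 18 of 20 total.

18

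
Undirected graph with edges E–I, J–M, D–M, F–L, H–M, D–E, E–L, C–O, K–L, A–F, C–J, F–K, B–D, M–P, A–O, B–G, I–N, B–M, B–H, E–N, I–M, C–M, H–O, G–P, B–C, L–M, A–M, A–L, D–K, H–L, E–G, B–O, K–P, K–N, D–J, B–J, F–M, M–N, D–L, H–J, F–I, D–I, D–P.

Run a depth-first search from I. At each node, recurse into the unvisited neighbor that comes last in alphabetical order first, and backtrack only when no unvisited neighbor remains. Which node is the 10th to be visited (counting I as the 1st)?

J

Visit I
I → N
N → M
M → P
P → K
K → L
L → H
H → O
O → C
C → J
J → D
D → E
E → G
G → B
O → A
A → F

Visit order: I, N, M, P, K, L, H, O, C, J, D, E, G, B, A, F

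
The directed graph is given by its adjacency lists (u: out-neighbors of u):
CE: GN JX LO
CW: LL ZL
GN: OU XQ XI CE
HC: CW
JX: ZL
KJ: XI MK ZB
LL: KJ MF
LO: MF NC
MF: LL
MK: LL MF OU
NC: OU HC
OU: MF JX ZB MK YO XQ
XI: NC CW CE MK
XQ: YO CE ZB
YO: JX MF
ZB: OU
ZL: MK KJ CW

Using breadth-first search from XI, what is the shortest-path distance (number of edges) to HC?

2

Level 0: XI
Level 1: CE, CW, MK, NC
Level 2: GN, HC, JX, LL, LO, MF, OU, ZL
Level 3: KJ, XQ, YO, ZB
HC first appears at level 2.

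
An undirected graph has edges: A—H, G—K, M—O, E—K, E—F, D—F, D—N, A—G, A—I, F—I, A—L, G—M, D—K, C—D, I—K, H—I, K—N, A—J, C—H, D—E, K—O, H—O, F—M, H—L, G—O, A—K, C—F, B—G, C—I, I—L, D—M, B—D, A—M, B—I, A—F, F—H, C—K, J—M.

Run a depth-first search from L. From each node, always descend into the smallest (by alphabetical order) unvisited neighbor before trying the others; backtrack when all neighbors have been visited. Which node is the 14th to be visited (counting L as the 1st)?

Visit L
L → A
A → F
F → C
C → D
D → B
B → G
G → K
K → E
K → I
I → H
H → O
O → M
M → J
K → N

Visit order: L, A, F, C, D, B, G, K, E, I, H, O, M, J, N

J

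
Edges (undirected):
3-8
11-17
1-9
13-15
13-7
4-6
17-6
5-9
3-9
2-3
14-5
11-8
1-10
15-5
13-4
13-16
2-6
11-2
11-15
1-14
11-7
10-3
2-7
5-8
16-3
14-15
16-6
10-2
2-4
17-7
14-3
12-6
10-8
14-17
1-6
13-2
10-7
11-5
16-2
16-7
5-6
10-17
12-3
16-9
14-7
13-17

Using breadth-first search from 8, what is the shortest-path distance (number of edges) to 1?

2

Level 0: 8
Level 1: 3, 5, 10, 11
Level 2: 1, 2, 6, 7, 9, 12, 14, 15, 16, 17
Level 3: 4, 13
1 first appears at level 2.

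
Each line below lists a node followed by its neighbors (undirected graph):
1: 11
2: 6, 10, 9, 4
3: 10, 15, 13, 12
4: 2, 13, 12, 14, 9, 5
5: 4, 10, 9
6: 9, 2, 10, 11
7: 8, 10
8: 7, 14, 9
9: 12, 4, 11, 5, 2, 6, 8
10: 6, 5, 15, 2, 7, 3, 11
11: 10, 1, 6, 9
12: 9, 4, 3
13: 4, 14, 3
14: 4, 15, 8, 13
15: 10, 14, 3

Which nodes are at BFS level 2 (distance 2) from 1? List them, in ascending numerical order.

Level 0: 1
Level 1: 11
Level 2: 6, 9, 10
Level 3: 2, 3, 4, 5, 7, 8, 12, 15
Level 4: 13, 14

6, 9, 10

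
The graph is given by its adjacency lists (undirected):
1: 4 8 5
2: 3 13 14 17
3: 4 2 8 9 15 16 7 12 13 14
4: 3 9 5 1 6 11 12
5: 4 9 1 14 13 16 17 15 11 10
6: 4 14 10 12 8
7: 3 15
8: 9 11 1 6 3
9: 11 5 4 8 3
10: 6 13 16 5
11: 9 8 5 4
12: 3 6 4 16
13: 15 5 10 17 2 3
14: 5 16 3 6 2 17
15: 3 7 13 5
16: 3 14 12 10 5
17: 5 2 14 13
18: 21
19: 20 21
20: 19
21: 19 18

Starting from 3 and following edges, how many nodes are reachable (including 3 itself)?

17

BFS from 3 visits: 3, 2, 4, 7, 8, 9, 12, 13, 14, 15, 16, 17, 1, 5, 6, 11, 10
Reachable nodes: 17 of 21 total.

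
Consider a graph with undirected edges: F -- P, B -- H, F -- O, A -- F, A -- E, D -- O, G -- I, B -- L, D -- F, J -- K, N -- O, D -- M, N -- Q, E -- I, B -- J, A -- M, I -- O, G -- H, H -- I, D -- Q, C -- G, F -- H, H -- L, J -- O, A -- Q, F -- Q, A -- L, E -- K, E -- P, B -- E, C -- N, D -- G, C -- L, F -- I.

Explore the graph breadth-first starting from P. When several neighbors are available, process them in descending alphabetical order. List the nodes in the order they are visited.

P, F, E, Q, O, I, H, D, A, K, B, N, J, G, L, M, C

Visit P; enqueue F, E → queue [F, E]
Visit F; enqueue Q, O, I, H, D, A → queue [E, Q, O, I, H, D, A]
Visit E; enqueue K, B → queue [Q, O, I, H, D, A, K, B]
Visit Q; enqueue N → queue [O, I, H, D, A, K, B, N]
Visit O; enqueue J → queue [I, H, D, A, K, B, N, J]
Visit I; enqueue G → queue [H, D, A, K, B, N, J, G]
Visit H; enqueue L → queue [D, A, K, B, N, J, G, L]
Visit D; enqueue M → queue [A, K, B, N, J, G, L, M]
Visit A → queue [K, B, N, J, G, L, M]
Visit K → queue [B, N, J, G, L, M]
Visit B → queue [N, J, G, L, M]
Visit N; enqueue C → queue [J, G, L, M, C]
Visit J → queue [G, L, M, C]
Visit G → queue [L, M, C]
Visit L → queue [M, C]
Visit M → queue [C]
Visit C → queue []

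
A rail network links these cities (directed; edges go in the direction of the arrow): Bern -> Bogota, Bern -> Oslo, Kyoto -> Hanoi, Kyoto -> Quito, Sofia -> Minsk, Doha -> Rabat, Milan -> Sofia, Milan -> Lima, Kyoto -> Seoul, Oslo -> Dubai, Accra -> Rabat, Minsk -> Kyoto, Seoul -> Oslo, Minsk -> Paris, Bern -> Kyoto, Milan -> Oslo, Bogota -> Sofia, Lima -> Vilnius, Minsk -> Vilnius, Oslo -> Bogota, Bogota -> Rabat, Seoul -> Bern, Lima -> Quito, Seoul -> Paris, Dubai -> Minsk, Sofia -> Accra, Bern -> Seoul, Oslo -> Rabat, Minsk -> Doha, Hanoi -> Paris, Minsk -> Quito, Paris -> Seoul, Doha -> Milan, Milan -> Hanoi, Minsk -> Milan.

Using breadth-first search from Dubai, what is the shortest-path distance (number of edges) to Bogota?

Level 0: Dubai
Level 1: Minsk
Level 2: Doha, Kyoto, Milan, Paris, Quito, Vilnius
Level 3: Hanoi, Lima, Oslo, Rabat, Seoul, Sofia
Level 4: Accra, Bern, Bogota
Bogota first appears at level 4.

4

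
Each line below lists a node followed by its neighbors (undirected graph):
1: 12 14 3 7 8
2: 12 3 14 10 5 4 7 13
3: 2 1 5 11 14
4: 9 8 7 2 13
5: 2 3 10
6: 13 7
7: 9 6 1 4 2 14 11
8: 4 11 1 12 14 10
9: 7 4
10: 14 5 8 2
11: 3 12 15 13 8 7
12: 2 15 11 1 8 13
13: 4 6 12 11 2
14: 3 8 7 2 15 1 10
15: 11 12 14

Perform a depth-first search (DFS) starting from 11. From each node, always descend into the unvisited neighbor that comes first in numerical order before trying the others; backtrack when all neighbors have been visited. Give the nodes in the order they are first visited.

Visit 11
11 → 3
3 → 1
1 → 7
7 → 2
2 → 4
4 → 8
8 → 10
10 → 5
10 → 14
14 → 15
15 → 12
12 → 13
13 → 6
4 → 9

11, 3, 1, 7, 2, 4, 8, 10, 5, 14, 15, 12, 13, 6, 9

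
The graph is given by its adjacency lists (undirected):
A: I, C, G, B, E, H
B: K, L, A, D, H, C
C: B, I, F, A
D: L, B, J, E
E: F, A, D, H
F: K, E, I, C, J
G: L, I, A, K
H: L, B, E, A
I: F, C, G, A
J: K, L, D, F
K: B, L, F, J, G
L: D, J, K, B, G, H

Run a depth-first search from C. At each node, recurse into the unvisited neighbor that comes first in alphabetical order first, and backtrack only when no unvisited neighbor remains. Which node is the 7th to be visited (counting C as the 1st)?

Visit C
C → A
A → B
B → D
D → E
E → F
F → I
I → G
G → K
K → J
J → L
L → H

Visit order: C, A, B, D, E, F, I, G, K, J, L, H

I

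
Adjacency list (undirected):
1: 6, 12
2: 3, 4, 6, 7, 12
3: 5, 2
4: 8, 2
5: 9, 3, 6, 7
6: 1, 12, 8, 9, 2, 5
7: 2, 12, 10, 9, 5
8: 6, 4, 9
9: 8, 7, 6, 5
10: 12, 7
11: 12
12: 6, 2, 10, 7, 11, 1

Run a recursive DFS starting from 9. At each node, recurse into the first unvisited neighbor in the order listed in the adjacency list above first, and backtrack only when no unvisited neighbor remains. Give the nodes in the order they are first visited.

Visit 9
9 → 8
8 → 6
6 → 1
1 → 12
12 → 2
2 → 3
3 → 5
5 → 7
7 → 10
2 → 4
12 → 11

9 → 8 → 6 → 1 → 12 → 2 → 3 → 5 → 7 → 10 → 4 → 11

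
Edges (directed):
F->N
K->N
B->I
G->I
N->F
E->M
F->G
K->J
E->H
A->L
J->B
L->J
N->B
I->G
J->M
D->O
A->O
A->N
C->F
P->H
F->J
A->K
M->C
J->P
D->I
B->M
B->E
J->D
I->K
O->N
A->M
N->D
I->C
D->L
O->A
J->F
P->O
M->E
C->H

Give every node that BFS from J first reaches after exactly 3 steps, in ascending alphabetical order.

Level 0: J
Level 1: B, D, F, M, P
Level 2: C, E, G, H, I, L, N, O
Level 3: A, K

A, K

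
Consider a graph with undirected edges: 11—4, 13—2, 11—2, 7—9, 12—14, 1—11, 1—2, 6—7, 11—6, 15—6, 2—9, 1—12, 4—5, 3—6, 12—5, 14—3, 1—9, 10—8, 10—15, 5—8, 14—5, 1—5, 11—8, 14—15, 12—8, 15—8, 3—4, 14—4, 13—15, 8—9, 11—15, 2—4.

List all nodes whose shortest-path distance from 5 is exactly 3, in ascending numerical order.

Level 0: 5
Level 1: 1, 4, 8, 12, 14
Level 2: 2, 3, 9, 10, 11, 15
Level 3: 6, 7, 13

6, 7, 13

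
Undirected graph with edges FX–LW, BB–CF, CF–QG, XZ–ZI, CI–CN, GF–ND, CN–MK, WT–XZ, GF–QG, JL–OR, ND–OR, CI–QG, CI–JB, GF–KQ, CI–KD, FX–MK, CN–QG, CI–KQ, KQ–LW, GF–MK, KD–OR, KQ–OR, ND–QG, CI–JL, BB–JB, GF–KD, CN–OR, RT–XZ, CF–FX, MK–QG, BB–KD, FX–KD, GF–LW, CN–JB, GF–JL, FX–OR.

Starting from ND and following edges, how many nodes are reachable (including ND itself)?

15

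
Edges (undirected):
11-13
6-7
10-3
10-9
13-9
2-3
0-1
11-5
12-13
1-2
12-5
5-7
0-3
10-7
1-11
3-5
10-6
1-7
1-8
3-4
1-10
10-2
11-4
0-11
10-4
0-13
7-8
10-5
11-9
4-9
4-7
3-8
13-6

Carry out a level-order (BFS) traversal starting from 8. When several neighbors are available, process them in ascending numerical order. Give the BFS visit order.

8, 1, 3, 7, 0, 2, 10, 11, 4, 5, 6, 13, 9, 12

Visit 8; enqueue 1, 3, 7 → queue [1, 3, 7]
Visit 1; enqueue 0, 2, 10, 11 → queue [3, 7, 0, 2, 10, 11]
Visit 3; enqueue 4, 5 → queue [7, 0, 2, 10, 11, 4, 5]
Visit 7; enqueue 6 → queue [0, 2, 10, 11, 4, 5, 6]
Visit 0; enqueue 13 → queue [2, 10, 11, 4, 5, 6, 13]
Visit 2 → queue [10, 11, 4, 5, 6, 13]
Visit 10; enqueue 9 → queue [11, 4, 5, 6, 13, 9]
Visit 11 → queue [4, 5, 6, 13, 9]
Visit 4 → queue [5, 6, 13, 9]
Visit 5; enqueue 12 → queue [6, 13, 9, 12]
Visit 6 → queue [13, 9, 12]
Visit 13 → queue [9, 12]
Visit 9 → queue [12]
Visit 12 → queue []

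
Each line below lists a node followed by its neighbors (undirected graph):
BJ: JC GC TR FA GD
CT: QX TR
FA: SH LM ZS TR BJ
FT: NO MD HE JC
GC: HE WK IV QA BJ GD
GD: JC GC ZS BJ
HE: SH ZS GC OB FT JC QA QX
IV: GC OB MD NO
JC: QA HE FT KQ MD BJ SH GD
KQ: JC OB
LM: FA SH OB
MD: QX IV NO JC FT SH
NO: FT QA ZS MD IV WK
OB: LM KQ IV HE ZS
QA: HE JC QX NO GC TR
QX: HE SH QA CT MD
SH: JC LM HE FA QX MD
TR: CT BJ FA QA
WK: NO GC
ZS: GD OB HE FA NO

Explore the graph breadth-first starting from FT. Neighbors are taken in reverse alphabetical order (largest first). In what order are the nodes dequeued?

FT, NO, MD, JC, HE, ZS, WK, QA, IV, SH, QX, KQ, GD, BJ, OB, GC, FA, TR, LM, CT

Visit FT; enqueue NO, MD, JC, HE → queue [NO, MD, JC, HE]
Visit NO; enqueue ZS, WK, QA, IV → queue [MD, JC, HE, ZS, WK, QA, IV]
Visit MD; enqueue SH, QX → queue [JC, HE, ZS, WK, QA, IV, SH, QX]
Visit JC; enqueue KQ, GD, BJ → queue [HE, ZS, WK, QA, IV, SH, QX, KQ, GD, BJ]
Visit HE; enqueue OB, GC → queue [ZS, WK, QA, IV, SH, QX, KQ, GD, BJ, OB, GC]
Visit ZS; enqueue FA → queue [WK, QA, IV, SH, QX, KQ, GD, BJ, OB, GC, FA]
Visit WK → queue [QA, IV, SH, QX, KQ, GD, BJ, OB, GC, FA]
Visit QA; enqueue TR → queue [IV, SH, QX, KQ, GD, BJ, OB, GC, FA, TR]
Visit IV → queue [SH, QX, KQ, GD, BJ, OB, GC, FA, TR]
Visit SH; enqueue LM → queue [QX, KQ, GD, BJ, OB, GC, FA, TR, LM]
Visit QX; enqueue CT → queue [KQ, GD, BJ, OB, GC, FA, TR, LM, CT]
Visit KQ → queue [GD, BJ, OB, GC, FA, TR, LM, CT]
Visit GD → queue [BJ, OB, GC, FA, TR, LM, CT]
Visit BJ → queue [OB, GC, FA, TR, LM, CT]
Visit OB → queue [GC, FA, TR, LM, CT]
Visit GC → queue [FA, TR, LM, CT]
Visit FA → queue [TR, LM, CT]
Visit TR → queue [LM, CT]
Visit LM → queue [CT]
Visit CT → queue []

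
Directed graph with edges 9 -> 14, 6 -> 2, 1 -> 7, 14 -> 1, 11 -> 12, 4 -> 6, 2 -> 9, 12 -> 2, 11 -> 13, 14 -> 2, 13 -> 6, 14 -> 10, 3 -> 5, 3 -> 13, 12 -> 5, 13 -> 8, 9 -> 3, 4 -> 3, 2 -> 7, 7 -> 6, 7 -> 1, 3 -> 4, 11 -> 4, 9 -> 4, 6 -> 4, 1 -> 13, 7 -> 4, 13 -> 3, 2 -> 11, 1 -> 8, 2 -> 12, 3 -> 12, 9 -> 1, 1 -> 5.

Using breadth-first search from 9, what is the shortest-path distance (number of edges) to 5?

2

Level 0: 9
Level 1: 1, 3, 4, 14
Level 2: 2, 5, 6, 7, 8, 10, 12, 13
Level 3: 11
5 first appears at level 2.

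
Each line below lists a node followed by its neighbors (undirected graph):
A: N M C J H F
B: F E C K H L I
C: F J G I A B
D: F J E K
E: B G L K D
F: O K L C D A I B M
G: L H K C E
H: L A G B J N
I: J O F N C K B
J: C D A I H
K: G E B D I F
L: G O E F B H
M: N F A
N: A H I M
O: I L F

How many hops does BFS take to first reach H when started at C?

2

Level 0: C
Level 1: A, B, F, G, I, J
Level 2: D, E, H, K, L, M, N, O
H first appears at level 2.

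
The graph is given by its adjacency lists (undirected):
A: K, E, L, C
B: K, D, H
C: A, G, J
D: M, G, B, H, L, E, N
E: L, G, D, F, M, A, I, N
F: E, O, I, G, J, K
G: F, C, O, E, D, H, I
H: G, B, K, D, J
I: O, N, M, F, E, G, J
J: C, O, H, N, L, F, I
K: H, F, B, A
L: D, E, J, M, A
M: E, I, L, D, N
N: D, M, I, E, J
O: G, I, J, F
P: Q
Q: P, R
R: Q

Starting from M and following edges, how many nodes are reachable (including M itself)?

BFS from M visits: M, D, E, I, L, N, B, G, H, A, F, J, O, K, C
Reachable nodes: 15 of 18 total.

15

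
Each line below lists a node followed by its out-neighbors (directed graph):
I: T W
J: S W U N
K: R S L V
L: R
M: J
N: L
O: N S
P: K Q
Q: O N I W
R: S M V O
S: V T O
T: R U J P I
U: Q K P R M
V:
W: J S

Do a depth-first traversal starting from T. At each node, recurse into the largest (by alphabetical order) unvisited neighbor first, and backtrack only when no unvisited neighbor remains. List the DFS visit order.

T, U, R, V, S, O, N, L, M, J, W, Q, I, P, K

Visit T
T → U
U → R
R → V
R → S
S → O
O → N
N → L
R → M
M → J
J → W
U → Q
Q → I
U → P
P → K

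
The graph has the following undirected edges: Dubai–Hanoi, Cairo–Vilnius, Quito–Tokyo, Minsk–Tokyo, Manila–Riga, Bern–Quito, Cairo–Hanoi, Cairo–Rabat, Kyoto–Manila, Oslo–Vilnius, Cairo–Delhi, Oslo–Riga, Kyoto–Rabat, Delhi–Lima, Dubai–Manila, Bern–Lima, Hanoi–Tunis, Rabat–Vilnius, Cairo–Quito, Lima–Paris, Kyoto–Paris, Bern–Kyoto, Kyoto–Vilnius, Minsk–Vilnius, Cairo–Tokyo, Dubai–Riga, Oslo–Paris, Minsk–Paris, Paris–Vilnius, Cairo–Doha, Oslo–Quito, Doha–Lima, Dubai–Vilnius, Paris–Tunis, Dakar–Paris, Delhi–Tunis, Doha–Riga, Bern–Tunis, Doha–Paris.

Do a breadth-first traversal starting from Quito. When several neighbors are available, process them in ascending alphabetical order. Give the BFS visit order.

Quito, Bern, Cairo, Oslo, Tokyo, Kyoto, Lima, Tunis, Delhi, Doha, Hanoi, Rabat, Vilnius, Paris, Riga, Minsk, Manila, Dubai, Dakar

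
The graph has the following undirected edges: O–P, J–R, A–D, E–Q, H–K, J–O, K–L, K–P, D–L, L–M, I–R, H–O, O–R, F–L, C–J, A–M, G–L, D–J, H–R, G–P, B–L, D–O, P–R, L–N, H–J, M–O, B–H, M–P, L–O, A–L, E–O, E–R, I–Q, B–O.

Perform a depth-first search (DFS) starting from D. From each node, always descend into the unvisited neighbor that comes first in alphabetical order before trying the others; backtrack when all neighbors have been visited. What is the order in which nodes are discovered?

Visit D
D → A
A → L
L → B
B → H
H → J
J → C
J → O
O → E
E → Q
Q → I
I → R
R → P
P → G
P → K
P → M
L → F
L → N

D → A → L → B → H → J → C → O → E → Q → I → R → P → G → K → M → F → N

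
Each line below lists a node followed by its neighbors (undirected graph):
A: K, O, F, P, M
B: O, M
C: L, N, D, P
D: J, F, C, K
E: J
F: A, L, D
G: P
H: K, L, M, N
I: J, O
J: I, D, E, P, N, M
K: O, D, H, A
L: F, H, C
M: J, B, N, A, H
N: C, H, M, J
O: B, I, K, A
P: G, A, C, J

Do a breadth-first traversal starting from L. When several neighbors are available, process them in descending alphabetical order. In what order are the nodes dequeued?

L H F C N M K D A P J B O G I E

Visit L; enqueue H, F, C → queue [H, F, C]
Visit H; enqueue N, M, K → queue [F, C, N, M, K]
Visit F; enqueue D, A → queue [C, N, M, K, D, A]
Visit C; enqueue P → queue [N, M, K, D, A, P]
Visit N; enqueue J → queue [M, K, D, A, P, J]
Visit M; enqueue B → queue [K, D, A, P, J, B]
Visit K; enqueue O → queue [D, A, P, J, B, O]
Visit D → queue [A, P, J, B, O]
Visit A → queue [P, J, B, O]
Visit P; enqueue G → queue [J, B, O, G]
Visit J; enqueue I, E → queue [B, O, G, I, E]
Visit B → queue [O, G, I, E]
Visit O → queue [G, I, E]
Visit G → queue [I, E]
Visit I → queue [E]
Visit E → queue []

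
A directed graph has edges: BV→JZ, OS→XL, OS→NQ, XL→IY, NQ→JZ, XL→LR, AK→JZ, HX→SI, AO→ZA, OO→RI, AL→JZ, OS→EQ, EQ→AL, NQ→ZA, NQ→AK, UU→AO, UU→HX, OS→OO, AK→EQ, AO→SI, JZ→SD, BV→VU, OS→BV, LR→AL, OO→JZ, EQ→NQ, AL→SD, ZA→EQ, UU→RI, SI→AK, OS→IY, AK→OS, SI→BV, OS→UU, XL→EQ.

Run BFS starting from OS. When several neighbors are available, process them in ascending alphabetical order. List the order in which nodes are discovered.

OS BV EQ IY NQ OO UU XL JZ VU AL AK ZA RI AO HX LR SD SI

Visit OS; enqueue BV, EQ, IY, NQ, OO, UU, XL → queue [BV, EQ, IY, NQ, OO, UU, XL]
Visit BV; enqueue JZ, VU → queue [EQ, IY, NQ, OO, UU, XL, JZ, VU]
Visit EQ; enqueue AL → queue [IY, NQ, OO, UU, XL, JZ, VU, AL]
Visit IY → queue [NQ, OO, UU, XL, JZ, VU, AL]
Visit NQ; enqueue AK, ZA → queue [OO, UU, XL, JZ, VU, AL, AK, ZA]
Visit OO; enqueue RI → queue [UU, XL, JZ, VU, AL, AK, ZA, RI]
Visit UU; enqueue AO, HX → queue [XL, JZ, VU, AL, AK, ZA, RI, AO, HX]
Visit XL; enqueue LR → queue [JZ, VU, AL, AK, ZA, RI, AO, HX, LR]
Visit JZ; enqueue SD → queue [VU, AL, AK, ZA, RI, AO, HX, LR, SD]
Visit VU → queue [AL, AK, ZA, RI, AO, HX, LR, SD]
Visit AL → queue [AK, ZA, RI, AO, HX, LR, SD]
Visit AK → queue [ZA, RI, AO, HX, LR, SD]
Visit ZA → queue [RI, AO, HX, LR, SD]
Visit RI → queue [AO, HX, LR, SD]
Visit AO; enqueue SI → queue [HX, LR, SD, SI]
Visit HX → queue [LR, SD, SI]
Visit LR → queue [SD, SI]
Visit SD → queue [SI]
Visit SI → queue []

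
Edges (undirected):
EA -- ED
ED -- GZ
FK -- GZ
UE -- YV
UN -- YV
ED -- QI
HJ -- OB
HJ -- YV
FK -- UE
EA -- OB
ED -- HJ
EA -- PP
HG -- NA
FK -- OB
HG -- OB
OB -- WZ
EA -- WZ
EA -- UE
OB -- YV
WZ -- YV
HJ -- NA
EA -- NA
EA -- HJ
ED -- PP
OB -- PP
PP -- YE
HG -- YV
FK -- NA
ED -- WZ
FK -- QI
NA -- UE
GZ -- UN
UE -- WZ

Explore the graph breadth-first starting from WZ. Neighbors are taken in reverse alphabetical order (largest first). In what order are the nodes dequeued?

WZ → YV → UE → OB → ED → EA → UN → HJ → HG → NA → FK → PP → QI → GZ → YE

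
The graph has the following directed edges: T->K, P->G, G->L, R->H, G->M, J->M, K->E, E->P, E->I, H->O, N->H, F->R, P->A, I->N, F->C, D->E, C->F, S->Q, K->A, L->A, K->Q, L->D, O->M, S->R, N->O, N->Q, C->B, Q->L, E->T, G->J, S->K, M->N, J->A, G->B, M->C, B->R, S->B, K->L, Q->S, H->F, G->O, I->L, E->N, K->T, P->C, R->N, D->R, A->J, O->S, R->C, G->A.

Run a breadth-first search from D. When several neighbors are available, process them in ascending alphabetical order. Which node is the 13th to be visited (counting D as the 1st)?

A

Visit D; enqueue E, R → queue [E, R]
Visit E; enqueue I, N, P, T → queue [R, I, N, P, T]
Visit R; enqueue C, H → queue [I, N, P, T, C, H]
Visit I; enqueue L → queue [N, P, T, C, H, L]
Visit N; enqueue O, Q → queue [P, T, C, H, L, O, Q]
Visit P; enqueue A, G → queue [T, C, H, L, O, Q, A, G]
Visit T; enqueue K → queue [C, H, L, O, Q, A, G, K]
Visit C; enqueue B, F → queue [H, L, O, Q, A, G, K, B, F]
Visit H → queue [L, O, Q, A, G, K, B, F]
Visit L → queue [O, Q, A, G, K, B, F]
Visit O; enqueue M, S → queue [Q, A, G, K, B, F, M, S]
Visit Q → queue [A, G, K, B, F, M, S]
Visit A; enqueue J → queue [G, K, B, F, M, S, J]
Visit G → queue [K, B, F, M, S, J]
Visit K → queue [B, F, M, S, J]
Visit B → queue [F, M, S, J]
Visit F → queue [M, S, J]
Visit M → queue [S, J]
Visit S → queue [J]
Visit J → queue []

Visit order: D, E, R, I, N, P, T, C, H, L, O, Q, A, G, K, B, F, M, S, J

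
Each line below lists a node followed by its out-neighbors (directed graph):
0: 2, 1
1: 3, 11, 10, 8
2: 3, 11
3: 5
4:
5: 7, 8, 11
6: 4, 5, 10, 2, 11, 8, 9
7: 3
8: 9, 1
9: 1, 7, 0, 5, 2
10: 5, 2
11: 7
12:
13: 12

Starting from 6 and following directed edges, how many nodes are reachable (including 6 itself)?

BFS from 6 visits: 6, 2, 4, 5, 8, 9, 10, 11, 3, 7, 1, 0
Reachable nodes: 12 of 14 total.

12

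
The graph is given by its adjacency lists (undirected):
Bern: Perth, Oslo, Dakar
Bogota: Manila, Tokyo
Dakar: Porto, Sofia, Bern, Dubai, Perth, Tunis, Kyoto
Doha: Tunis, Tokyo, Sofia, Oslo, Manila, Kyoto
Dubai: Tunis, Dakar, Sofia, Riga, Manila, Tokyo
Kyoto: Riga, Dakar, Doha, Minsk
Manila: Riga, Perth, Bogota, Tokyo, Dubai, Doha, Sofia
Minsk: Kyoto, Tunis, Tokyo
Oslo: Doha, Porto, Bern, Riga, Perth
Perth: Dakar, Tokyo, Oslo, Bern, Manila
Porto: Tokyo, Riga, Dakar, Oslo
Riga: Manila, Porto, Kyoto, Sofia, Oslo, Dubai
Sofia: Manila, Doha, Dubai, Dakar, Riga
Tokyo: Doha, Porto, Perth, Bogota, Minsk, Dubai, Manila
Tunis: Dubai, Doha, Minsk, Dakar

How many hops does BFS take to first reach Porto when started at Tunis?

Level 0: Tunis
Level 1: Dakar, Doha, Dubai, Minsk
Level 2: Bern, Kyoto, Manila, Oslo, Perth, Porto, Riga, Sofia, Tokyo
Level 3: Bogota
Porto first appears at level 2.

2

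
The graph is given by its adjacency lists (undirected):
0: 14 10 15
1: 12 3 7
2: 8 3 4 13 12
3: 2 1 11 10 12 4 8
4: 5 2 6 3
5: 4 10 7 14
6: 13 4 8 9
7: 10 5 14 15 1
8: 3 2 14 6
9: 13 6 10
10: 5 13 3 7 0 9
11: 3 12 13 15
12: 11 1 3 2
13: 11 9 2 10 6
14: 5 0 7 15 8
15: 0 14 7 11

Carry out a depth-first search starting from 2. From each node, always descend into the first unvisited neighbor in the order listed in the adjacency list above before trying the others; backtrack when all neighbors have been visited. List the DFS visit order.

Visit 2
2 → 8
8 → 3
3 → 1
1 → 12
12 → 11
11 → 13
13 → 9
9 → 6
6 → 4
4 → 5
5 → 10
10 → 7
7 → 14
14 → 0
0 → 15

2, 8, 3, 1, 12, 11, 13, 9, 6, 4, 5, 10, 7, 14, 0, 15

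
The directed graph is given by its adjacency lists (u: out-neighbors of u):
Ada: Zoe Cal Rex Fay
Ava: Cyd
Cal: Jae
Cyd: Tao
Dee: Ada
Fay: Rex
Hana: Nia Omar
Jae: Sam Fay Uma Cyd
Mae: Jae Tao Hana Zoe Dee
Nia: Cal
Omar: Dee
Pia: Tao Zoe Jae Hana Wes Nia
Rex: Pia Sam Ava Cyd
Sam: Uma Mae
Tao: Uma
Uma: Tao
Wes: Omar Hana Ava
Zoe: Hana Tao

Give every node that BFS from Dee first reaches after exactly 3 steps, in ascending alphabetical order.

Ava, Cyd, Hana, Jae, Pia, Sam, Tao

Level 0: Dee
Level 1: Ada
Level 2: Cal, Fay, Rex, Zoe
Level 3: Ava, Cyd, Hana, Jae, Pia, Sam, Tao
Level 4: Mae, Nia, Omar, Uma, Wes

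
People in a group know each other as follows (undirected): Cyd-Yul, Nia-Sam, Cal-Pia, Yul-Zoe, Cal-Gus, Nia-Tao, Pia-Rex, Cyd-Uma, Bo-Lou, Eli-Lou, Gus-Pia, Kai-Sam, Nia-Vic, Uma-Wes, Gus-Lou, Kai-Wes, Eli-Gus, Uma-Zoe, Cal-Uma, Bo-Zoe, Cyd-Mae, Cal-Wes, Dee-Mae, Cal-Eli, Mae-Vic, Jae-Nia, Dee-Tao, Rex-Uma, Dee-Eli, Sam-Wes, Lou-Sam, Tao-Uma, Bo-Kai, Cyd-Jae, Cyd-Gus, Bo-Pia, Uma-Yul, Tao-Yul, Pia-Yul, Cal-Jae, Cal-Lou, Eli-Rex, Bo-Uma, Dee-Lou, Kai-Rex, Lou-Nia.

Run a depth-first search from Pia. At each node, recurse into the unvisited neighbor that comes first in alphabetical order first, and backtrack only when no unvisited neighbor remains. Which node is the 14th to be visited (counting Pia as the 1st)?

Vic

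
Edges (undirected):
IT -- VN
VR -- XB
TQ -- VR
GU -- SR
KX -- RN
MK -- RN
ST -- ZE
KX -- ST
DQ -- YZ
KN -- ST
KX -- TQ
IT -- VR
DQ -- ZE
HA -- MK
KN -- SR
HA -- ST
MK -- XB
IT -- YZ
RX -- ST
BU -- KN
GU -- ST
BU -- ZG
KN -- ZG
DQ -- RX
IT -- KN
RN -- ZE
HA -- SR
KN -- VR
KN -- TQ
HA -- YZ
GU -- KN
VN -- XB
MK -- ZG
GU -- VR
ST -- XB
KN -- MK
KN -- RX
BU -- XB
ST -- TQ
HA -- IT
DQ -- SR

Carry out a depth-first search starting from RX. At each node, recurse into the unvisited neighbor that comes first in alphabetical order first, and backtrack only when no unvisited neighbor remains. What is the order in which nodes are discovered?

Visit RX
RX → DQ
DQ → SR
SR → GU
GU → KN
KN → BU
BU → XB
XB → MK
MK → HA
HA → IT
IT → VN
IT → VR
VR → TQ
TQ → KX
KX → RN
RN → ZE
ZE → ST
IT → YZ
MK → ZG

RX, DQ, SR, GU, KN, BU, XB, MK, HA, IT, VN, VR, TQ, KX, RN, ZE, ST, YZ, ZG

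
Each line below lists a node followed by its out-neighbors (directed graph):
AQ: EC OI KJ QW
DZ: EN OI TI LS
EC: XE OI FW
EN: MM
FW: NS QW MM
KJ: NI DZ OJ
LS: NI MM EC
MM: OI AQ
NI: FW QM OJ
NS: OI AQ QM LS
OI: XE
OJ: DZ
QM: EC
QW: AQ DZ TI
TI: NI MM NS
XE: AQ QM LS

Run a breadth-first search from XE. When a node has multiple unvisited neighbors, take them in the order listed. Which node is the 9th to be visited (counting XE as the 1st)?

Visit XE; enqueue AQ, QM, LS → queue [AQ, QM, LS]
Visit AQ; enqueue EC, OI, KJ, QW → queue [QM, LS, EC, OI, KJ, QW]
Visit QM → queue [LS, EC, OI, KJ, QW]
Visit LS; enqueue NI, MM → queue [EC, OI, KJ, QW, NI, MM]
Visit EC; enqueue FW → queue [OI, KJ, QW, NI, MM, FW]
Visit OI → queue [KJ, QW, NI, MM, FW]
Visit KJ; enqueue DZ, OJ → queue [QW, NI, MM, FW, DZ, OJ]
Visit QW; enqueue TI → queue [NI, MM, FW, DZ, OJ, TI]
Visit NI → queue [MM, FW, DZ, OJ, TI]
Visit MM → queue [FW, DZ, OJ, TI]
Visit FW; enqueue NS → queue [DZ, OJ, TI, NS]
Visit DZ; enqueue EN → queue [OJ, TI, NS, EN]
Visit OJ → queue [TI, NS, EN]
Visit TI → queue [NS, EN]
Visit NS → queue [EN]
Visit EN → queue []

Visit order: XE, AQ, QM, LS, EC, OI, KJ, QW, NI, MM, FW, DZ, OJ, TI, NS, EN

NI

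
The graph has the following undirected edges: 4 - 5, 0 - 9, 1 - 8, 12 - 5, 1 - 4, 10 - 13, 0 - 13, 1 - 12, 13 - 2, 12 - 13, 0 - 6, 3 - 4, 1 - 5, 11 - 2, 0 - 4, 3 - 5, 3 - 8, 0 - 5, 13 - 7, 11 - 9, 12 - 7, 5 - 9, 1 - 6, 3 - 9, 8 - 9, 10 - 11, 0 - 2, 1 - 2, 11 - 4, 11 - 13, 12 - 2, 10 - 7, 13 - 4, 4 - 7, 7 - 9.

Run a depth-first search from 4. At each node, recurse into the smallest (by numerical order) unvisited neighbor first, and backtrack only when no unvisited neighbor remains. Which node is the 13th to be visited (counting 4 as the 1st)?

12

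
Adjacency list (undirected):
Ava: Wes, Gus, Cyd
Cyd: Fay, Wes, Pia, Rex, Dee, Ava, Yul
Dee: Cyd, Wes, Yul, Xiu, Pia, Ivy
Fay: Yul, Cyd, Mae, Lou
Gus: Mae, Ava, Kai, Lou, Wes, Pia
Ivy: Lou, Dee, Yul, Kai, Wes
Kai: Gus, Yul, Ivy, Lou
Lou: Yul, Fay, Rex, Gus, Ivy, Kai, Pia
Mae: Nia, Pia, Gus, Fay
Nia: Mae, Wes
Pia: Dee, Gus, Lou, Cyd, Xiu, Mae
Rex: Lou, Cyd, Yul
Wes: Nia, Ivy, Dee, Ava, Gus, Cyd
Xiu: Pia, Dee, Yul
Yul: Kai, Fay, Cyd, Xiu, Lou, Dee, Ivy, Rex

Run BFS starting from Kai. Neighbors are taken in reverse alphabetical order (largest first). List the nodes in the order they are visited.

Kai, Yul, Lou, Ivy, Gus, Xiu, Rex, Fay, Dee, Cyd, Pia, Wes, Mae, Ava, Nia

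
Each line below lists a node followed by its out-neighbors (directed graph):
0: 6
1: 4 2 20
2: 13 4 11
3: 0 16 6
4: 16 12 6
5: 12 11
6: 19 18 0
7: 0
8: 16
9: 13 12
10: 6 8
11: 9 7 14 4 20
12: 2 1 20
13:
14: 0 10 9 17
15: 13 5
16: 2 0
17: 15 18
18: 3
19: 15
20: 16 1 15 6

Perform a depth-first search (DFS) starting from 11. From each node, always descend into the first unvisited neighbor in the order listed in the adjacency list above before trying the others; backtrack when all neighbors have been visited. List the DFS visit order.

11 → 9 → 13 → 12 → 2 → 4 → 16 → 0 → 6 → 19 → 15 → 5 → 18 → 3 → 1 → 20 → 7 → 14 → 10 → 8 → 17

Visit 11
11 → 9
9 → 13
9 → 12
12 → 2
2 → 4
4 → 16
16 → 0
0 → 6
6 → 19
19 → 15
15 → 5
6 → 18
18 → 3
12 → 1
1 → 20
11 → 7
11 → 14
14 → 10
10 → 8
14 → 17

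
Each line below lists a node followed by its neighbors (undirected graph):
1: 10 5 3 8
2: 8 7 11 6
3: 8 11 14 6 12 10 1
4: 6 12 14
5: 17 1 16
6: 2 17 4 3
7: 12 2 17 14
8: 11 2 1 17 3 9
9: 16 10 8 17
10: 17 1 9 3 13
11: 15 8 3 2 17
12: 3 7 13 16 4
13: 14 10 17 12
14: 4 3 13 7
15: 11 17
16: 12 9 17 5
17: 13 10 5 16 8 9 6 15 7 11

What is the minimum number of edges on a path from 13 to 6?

2

Level 0: 13
Level 1: 10, 12, 14, 17
Level 2: 1, 3, 4, 5, 6, 7, 8, 9, 11, 15, 16
Level 3: 2
6 first appears at level 2.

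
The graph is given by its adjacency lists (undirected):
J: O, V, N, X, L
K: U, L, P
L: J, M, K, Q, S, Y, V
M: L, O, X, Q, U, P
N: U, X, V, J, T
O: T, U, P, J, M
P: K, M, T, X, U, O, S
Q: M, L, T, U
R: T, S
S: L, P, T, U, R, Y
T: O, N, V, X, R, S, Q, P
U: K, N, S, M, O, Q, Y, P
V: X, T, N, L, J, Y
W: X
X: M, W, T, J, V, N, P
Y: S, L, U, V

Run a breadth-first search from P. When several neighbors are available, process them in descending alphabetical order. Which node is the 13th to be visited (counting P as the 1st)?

Y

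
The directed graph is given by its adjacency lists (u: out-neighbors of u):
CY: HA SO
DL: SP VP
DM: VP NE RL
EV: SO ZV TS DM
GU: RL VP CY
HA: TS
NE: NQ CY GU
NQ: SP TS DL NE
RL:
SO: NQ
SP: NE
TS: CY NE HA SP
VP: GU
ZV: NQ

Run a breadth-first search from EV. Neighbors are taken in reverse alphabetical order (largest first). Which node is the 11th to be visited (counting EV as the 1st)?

Visit EV; enqueue ZV, TS, SO, DM → queue [ZV, TS, SO, DM]
Visit ZV; enqueue NQ → queue [TS, SO, DM, NQ]
Visit TS; enqueue SP, NE, HA, CY → queue [SO, DM, NQ, SP, NE, HA, CY]
Visit SO → queue [DM, NQ, SP, NE, HA, CY]
Visit DM; enqueue VP, RL → queue [NQ, SP, NE, HA, CY, VP, RL]
Visit NQ; enqueue DL → queue [SP, NE, HA, CY, VP, RL, DL]
Visit SP → queue [NE, HA, CY, VP, RL, DL]
Visit NE; enqueue GU → queue [HA, CY, VP, RL, DL, GU]
Visit HA → queue [CY, VP, RL, DL, GU]
Visit CY → queue [VP, RL, DL, GU]
Visit VP → queue [RL, DL, GU]
Visit RL → queue [DL, GU]
Visit DL → queue [GU]
Visit GU → queue []

Visit order: EV, ZV, TS, SO, DM, NQ, SP, NE, HA, CY, VP, RL, DL, GU

VP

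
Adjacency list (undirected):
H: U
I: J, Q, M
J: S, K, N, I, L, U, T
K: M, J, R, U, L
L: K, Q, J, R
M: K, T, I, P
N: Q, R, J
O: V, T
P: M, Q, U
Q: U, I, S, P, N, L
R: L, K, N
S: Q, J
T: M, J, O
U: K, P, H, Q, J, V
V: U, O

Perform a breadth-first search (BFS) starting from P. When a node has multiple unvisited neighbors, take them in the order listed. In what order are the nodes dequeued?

Visit P; enqueue M, Q, U → queue [M, Q, U]
Visit M; enqueue K, T, I → queue [Q, U, K, T, I]
Visit Q; enqueue S, N, L → queue [U, K, T, I, S, N, L]
Visit U; enqueue H, J, V → queue [K, T, I, S, N, L, H, J, V]
Visit K; enqueue R → queue [T, I, S, N, L, H, J, V, R]
Visit T; enqueue O → queue [I, S, N, L, H, J, V, R, O]
Visit I → queue [S, N, L, H, J, V, R, O]
Visit S → queue [N, L, H, J, V, R, O]
Visit N → queue [L, H, J, V, R, O]
Visit L → queue [H, J, V, R, O]
Visit H → queue [J, V, R, O]
Visit J → queue [V, R, O]
Visit V → queue [R, O]
Visit R → queue [O]
Visit O → queue []

P M Q U K T I S N L H J V R O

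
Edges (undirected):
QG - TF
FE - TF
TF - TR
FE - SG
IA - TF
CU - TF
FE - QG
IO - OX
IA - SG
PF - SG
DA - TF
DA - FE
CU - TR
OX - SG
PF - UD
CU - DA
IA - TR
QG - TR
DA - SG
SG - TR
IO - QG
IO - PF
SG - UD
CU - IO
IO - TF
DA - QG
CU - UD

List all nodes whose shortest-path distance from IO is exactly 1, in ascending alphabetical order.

Level 0: IO
Level 1: CU, OX, PF, QG, TF
Level 2: DA, FE, IA, SG, TR, UD

CU, OX, PF, QG, TF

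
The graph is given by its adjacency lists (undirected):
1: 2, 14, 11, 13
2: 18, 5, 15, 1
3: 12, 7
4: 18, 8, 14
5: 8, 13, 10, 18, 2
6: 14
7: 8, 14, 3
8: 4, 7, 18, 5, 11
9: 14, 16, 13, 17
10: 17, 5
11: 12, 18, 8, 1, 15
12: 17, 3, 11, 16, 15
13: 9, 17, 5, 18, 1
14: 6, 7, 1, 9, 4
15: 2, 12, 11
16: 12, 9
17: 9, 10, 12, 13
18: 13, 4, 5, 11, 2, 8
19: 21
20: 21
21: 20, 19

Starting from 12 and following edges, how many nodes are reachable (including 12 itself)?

18

BFS from 12 visits: 12, 3, 11, 15, 16, 17, 7, 1, 8, 18, 2, 9, 10, 13, 14, 4, 5, 6
Reachable nodes: 18 of 21 total.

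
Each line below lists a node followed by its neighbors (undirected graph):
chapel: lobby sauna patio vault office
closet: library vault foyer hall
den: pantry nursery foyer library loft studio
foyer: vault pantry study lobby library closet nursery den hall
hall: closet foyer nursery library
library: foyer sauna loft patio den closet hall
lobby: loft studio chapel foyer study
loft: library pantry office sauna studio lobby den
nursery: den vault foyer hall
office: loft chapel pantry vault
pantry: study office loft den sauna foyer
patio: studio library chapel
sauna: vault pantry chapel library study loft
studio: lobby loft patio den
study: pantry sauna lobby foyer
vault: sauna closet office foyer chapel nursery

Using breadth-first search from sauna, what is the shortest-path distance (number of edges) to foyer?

2

Level 0: sauna
Level 1: chapel, library, loft, pantry, study, vault
Level 2: closet, den, foyer, hall, lobby, nursery, office, patio, studio
foyer first appears at level 2.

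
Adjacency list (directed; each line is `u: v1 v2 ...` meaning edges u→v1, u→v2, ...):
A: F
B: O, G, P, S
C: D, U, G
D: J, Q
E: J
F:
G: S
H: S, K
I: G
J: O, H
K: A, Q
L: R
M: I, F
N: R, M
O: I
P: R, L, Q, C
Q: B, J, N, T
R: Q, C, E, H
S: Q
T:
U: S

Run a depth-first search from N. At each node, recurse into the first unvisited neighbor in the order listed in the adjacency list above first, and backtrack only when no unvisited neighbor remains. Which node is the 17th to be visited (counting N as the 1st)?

Visit N
N → R
R → Q
Q → B
B → O
O → I
I → G
G → S
B → P
P → L
P → C
C → D
D → J
J → H
H → K
K → A
A → F
C → U
Q → T
R → E
N → M

Visit order: N, R, Q, B, O, I, G, S, P, L, C, D, J, H, K, A, F, U, T, E, M

F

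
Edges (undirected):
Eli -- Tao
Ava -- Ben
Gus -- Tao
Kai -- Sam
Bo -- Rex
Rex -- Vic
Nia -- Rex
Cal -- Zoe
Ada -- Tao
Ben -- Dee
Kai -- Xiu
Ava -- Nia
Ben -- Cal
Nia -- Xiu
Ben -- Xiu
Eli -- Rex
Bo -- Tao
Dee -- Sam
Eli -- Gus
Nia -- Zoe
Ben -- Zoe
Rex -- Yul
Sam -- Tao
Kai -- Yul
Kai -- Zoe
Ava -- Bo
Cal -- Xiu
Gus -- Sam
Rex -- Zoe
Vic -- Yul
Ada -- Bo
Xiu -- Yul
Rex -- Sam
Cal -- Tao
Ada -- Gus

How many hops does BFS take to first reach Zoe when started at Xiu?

2

Level 0: Xiu
Level 1: Ben, Cal, Kai, Nia, Yul
Level 2: Ava, Dee, Rex, Sam, Tao, Vic, Zoe
Level 3: Ada, Bo, Eli, Gus
Zoe first appears at level 2.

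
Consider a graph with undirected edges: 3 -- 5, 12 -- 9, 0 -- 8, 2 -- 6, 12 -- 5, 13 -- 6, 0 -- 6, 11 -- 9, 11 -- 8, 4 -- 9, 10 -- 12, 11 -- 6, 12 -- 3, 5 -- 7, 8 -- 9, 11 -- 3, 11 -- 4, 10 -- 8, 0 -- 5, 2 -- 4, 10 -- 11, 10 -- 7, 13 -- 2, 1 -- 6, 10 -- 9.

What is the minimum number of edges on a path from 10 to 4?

2

Level 0: 10
Level 1: 7, 8, 9, 11, 12
Level 2: 0, 3, 4, 5, 6
Level 3: 1, 2, 13
4 first appears at level 2.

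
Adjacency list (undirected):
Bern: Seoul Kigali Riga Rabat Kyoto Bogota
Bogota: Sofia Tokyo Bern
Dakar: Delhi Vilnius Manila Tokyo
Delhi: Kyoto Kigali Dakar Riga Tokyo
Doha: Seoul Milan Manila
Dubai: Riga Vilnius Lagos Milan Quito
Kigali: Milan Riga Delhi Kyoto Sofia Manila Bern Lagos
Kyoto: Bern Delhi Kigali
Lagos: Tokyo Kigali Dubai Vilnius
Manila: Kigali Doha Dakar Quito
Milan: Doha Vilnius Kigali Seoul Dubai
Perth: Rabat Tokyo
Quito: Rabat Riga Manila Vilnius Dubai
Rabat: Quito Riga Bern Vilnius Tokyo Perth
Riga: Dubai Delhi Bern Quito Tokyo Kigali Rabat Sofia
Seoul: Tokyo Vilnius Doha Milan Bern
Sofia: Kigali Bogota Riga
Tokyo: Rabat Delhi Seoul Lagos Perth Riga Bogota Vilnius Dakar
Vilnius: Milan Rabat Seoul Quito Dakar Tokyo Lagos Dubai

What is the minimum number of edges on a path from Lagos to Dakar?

2

Level 0: Lagos
Level 1: Dubai, Kigali, Tokyo, Vilnius
Level 2: Bern, Bogota, Dakar, Delhi, Kyoto, Manila, Milan, Perth, Quito, Rabat, Riga, Seoul, Sofia
Level 3: Doha
Dakar first appears at level 2.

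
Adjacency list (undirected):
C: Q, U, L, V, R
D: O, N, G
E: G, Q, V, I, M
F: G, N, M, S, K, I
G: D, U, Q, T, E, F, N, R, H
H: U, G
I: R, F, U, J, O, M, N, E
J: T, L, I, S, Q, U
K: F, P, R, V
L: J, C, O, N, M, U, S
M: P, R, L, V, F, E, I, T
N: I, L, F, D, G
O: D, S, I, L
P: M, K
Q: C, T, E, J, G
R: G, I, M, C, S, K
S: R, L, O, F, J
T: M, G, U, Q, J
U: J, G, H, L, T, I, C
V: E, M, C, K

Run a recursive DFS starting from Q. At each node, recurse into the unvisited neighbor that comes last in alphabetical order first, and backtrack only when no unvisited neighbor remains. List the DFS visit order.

Q T U L S R M V K P F N I O D G H E J C

Visit Q
Q → T
T → U
U → L
L → S
S → R
R → M
M → V
V → K
K → P
K → F
F → N
N → I
I → O
O → D
D → G
G → H
G → E
I → J
V → C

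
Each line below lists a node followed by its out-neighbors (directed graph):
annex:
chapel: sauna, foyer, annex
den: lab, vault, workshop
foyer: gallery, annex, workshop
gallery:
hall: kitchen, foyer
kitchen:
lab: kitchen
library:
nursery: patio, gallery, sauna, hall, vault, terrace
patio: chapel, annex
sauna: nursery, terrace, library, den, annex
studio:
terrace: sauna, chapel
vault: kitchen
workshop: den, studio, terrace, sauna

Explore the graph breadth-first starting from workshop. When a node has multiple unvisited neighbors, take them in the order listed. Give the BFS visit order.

Visit workshop; enqueue den, studio, terrace, sauna → queue [den, studio, terrace, sauna]
Visit den; enqueue lab, vault → queue [studio, terrace, sauna, lab, vault]
Visit studio → queue [terrace, sauna, lab, vault]
Visit terrace; enqueue chapel → queue [sauna, lab, vault, chapel]
Visit sauna; enqueue nursery, library, annex → queue [lab, vault, chapel, nursery, library, annex]
Visit lab; enqueue kitchen → queue [vault, chapel, nursery, library, annex, kitchen]
Visit vault → queue [chapel, nursery, library, annex, kitchen]
Visit chapel; enqueue foyer → queue [nursery, library, annex, kitchen, foyer]
Visit nursery; enqueue patio, gallery, hall → queue [library, annex, kitchen, foyer, patio, gallery, hall]
Visit library → queue [annex, kitchen, foyer, patio, gallery, hall]
Visit annex → queue [kitchen, foyer, patio, gallery, hall]
Visit kitchen → queue [foyer, patio, gallery, hall]
Visit foyer → queue [patio, gallery, hall]
Visit patio → queue [gallery, hall]
Visit gallery → queue [hall]
Visit hall → queue []

workshop, den, studio, terrace, sauna, lab, vault, chapel, nursery, library, annex, kitchen, foyer, patio, gallery, hall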